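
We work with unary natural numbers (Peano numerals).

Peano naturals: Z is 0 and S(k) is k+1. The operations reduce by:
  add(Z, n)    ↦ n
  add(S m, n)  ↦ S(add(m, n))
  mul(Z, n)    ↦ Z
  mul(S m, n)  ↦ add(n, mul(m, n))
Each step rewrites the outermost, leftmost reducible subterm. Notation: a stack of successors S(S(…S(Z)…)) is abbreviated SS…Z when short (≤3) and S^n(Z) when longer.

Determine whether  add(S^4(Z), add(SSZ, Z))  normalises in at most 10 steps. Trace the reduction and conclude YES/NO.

Answer: YES — reaches normal form S^6(Z) in 8 ≤ 10 steps

Reduction:
  start: add(S^4(Z), add(SSZ, Z))
  [1] S(add(SSSZ, add(SSZ, Z)))
  [2] S(S(add(SSZ, add(SSZ, Z))))
  [3] S(S(S(add(SZ, add(SSZ, Z)))))
  [4] S(S(S(S(add(Z, add(SSZ, Z))))))
  [5] S(S(S(S(add(SSZ, Z)))))
  [6] S(S(S(S(S(add(SZ, Z))))))
  [7] S(S(S(S(S(S(add(Z, Z)))))))
  [8] S^6(Z)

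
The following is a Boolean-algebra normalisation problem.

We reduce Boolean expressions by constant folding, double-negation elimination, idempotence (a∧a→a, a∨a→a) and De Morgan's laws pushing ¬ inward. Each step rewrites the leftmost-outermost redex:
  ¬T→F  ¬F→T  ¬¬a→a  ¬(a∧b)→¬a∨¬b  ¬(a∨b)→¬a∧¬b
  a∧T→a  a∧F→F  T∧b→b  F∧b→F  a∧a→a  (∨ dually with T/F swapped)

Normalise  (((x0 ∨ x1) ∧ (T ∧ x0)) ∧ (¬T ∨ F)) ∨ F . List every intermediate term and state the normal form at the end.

  start: (((x0 ∨ x1) ∧ (T ∧ x0)) ∧ (¬T ∨ F)) ∨ F
  [1] ((x0 ∨ x1) ∧ (T ∧ x0)) ∧ (¬T ∨ F)
  [2] ((x0 ∨ x1) ∧ x0) ∧ (¬T ∨ F)
  [3] ((x0 ∨ x1) ∧ x0) ∧ ¬T
  [4] ((x0 ∨ x1) ∧ x0) ∧ F
  [5] F

Answer: normal form = F  (in 5 steps)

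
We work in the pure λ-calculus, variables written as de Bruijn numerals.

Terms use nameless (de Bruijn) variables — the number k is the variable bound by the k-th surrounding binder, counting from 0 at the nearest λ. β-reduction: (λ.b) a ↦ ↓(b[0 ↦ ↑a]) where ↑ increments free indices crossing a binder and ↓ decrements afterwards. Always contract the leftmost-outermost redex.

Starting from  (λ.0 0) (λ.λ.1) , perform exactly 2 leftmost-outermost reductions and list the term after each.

  start: (λ.0 0) (λ.λ.1)
  step 1: (λ.λ.1) (λ.λ.1)
  step 2: λ.λ.λ.1

Answer: after 2 steps: λ.λ.λ.1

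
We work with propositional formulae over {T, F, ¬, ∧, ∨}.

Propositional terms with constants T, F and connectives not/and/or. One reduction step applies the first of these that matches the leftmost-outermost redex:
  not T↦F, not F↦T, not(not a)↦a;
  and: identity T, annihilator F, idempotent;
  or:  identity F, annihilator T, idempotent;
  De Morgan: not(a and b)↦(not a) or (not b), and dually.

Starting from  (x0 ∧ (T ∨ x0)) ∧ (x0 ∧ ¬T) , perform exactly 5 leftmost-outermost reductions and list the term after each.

  start: (x0 ∧ (T ∨ x0)) ∧ (x0 ∧ ¬T)
  step 1: (x0 ∧ T) ∧ (x0 ∧ ¬T)
  step 2: x0 ∧ (x0 ∧ ¬T)
  step 3: x0 ∧ (x0 ∧ F)
  step 4: x0 ∧ F
  step 5: F

Answer: after 5 steps: F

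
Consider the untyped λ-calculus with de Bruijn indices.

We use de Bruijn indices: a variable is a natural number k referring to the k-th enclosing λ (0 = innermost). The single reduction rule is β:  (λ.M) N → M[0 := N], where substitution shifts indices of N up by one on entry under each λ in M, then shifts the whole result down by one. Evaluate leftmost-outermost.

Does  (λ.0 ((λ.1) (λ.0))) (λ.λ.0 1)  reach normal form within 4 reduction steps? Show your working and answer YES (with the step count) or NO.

  start: (λ.0 ((λ.1) (λ.0))) (λ.λ.0 1)
  step 1: (λ.λ.0 1) ((λ.λ.λ.0 1) (λ.0))
  step 2: λ.0 ((λ.λ.λ.0 1) (λ.0))
  step 3: λ.0 (λ.λ.0 1)

Answer: YES — reaches normal form λ.0 (λ.λ.0 1) in 3 ≤ 4 steps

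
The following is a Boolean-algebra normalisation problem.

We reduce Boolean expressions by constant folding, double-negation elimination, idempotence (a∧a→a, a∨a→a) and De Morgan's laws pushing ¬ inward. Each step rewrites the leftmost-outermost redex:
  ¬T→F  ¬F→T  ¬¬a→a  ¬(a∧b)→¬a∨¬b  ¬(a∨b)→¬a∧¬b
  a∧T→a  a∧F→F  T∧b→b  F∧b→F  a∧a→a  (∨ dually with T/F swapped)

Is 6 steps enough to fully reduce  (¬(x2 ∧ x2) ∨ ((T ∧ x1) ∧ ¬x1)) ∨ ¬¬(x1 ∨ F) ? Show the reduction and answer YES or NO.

  start: (¬(x2 ∧ x2) ∨ ((T ∧ x1) ∧ ¬x1)) ∨ ¬¬(x1 ∨ F)
  →1  ((¬x2 ∨ ¬x2) ∨ ((T ∧ x1) ∧ ¬x1)) ∨ ¬¬(x1 ∨ F)
  →2  (¬x2 ∨ ((T ∧ x1) ∧ ¬x1)) ∨ ¬¬(x1 ∨ F)
  →3  (¬x2 ∨ (x1 ∧ ¬x1)) ∨ ¬¬(x1 ∨ F)
  →4  (¬x2 ∨ (x1 ∧ ¬x1)) ∨ (x1 ∨ F)
  →5  (¬x2 ∨ (x1 ∧ ¬x1)) ∨ x1

Answer: YES — reaches normal form (¬x2 ∨ (x1 ∧ ¬x1)) ∨ x1 in 5 ≤ 6 steps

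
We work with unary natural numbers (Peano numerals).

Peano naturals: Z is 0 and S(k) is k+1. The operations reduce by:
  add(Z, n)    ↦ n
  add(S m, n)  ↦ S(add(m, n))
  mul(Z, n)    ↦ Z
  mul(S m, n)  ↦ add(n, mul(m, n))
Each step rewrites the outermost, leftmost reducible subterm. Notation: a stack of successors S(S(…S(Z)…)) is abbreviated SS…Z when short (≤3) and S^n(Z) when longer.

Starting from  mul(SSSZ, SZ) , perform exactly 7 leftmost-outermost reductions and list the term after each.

Answer: after 7 steps: S(S(add(SZ, mul(Z, SZ))))

Reduction:
  start: mul(SSSZ, SZ)
  →1  add(SZ, mul(SSZ, SZ))
  →2  S(add(Z, mul(SSZ, SZ)))
  →3  S(mul(SSZ, SZ))
  →4  S(add(SZ, mul(SZ, SZ)))
  →5  S(S(add(Z, mul(SZ, SZ))))
  →6  S(S(mul(SZ, SZ)))
  →7  S(S(add(SZ, mul(Z, SZ))))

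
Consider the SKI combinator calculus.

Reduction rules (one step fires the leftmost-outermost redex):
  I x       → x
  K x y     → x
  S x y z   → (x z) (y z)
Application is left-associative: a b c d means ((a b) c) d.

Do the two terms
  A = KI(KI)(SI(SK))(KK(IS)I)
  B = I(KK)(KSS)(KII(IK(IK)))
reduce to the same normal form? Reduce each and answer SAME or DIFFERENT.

Answer: DIFFERENT — A ⇓ I, B ⇓ K(KK)

Derivation:
Term A:
  start: KI(KI)(SI(SK))(KK(IS)I)
  step 1: I(SI(SK))(KK(IS)I)
  step 2: SI(SK)(KK(IS)I)
  step 3: I(KK(IS)I)(SK(KK(IS)I))
  step 4: KK(IS)I(SK(KK(IS)I))
  step 5: KI(SK(KK(IS)I))
  step 6: I

Term B:
  start: I(KK)(KSS)(KII(IK(IK)))
  step 1: KK(KSS)(KII(IK(IK)))
  step 2: K(KII(IK(IK)))
  step 3: K(I(IK(IK)))
  step 4: K(IK(IK))
  step 5: K(K(IK))
  step 6: K(KK)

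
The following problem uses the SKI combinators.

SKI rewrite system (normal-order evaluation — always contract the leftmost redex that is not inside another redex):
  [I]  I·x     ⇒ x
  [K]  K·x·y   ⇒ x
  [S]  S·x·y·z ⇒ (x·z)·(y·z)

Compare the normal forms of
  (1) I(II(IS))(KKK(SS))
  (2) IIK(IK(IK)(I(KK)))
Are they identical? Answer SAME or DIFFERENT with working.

Term A:
  start: I(II(IS))(KKK(SS))
  step 1: II(IS)(KKK(SS))
  step 2: I(IS)(KKK(SS))
  step 3: IS(KKK(SS))
  step 4: S(KKK(SS))
  step 5: S(K(SS))

Term B:
  start: IIK(IK(IK)(I(KK)))
  step 1: IK(IK(IK)(I(KK)))
  step 2: K(IK(IK)(I(KK)))
  step 3: K(K(IK)(I(KK)))
  step 4: K(IK)
  step 5: KK

Answer: DIFFERENT — A ⇓ S(K(SS)), B ⇓ KK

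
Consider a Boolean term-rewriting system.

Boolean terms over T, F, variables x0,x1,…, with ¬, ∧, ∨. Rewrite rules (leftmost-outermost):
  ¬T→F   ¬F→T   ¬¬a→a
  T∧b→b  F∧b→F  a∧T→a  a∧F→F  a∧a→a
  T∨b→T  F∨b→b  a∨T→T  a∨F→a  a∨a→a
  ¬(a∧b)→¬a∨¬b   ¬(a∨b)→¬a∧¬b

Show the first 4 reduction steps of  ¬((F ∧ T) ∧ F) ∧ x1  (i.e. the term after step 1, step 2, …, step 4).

  start: ¬((F ∧ T) ∧ F) ∧ x1
  →1  (¬(F ∧ T) ∨ ¬F) ∧ x1
  →2  ((¬F ∨ ¬T) ∨ ¬F) ∧ x1
  →3  ((T ∨ ¬T) ∨ ¬F) ∧ x1
  →4  (T ∨ ¬F) ∧ x1

Answer: after 4 steps: (T ∨ ¬F) ∧ x1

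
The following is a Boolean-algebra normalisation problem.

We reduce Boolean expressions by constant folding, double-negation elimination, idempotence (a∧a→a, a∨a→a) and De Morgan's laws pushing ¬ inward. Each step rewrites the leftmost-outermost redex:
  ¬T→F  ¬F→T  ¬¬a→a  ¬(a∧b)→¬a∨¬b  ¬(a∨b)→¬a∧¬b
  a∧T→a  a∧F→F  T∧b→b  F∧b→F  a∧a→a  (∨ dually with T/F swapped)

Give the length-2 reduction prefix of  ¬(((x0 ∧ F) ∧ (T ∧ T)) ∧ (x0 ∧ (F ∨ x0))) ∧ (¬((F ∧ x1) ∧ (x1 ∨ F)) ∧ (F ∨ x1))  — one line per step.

Answer: after 2 steps: ((¬(x0 ∧ F) ∨ ¬(T ∧ T)) ∨ ¬(x0 ∧ (F ∨ x0))) ∧ (¬((F ∧ x1) ∧ (x1 ∨ F)) ∧ (F ∨ x1))

Working:
  start: ¬(((x0 ∧ F) ∧ (T ∧ T)) ∧ (x0 ∧ (F ∨ x0))) ∧ (¬((F ∧ x1) ∧ (x1 ∨ F)) ∧ (F ∨ x1))
  →1  (¬((x0 ∧ F) ∧ (T ∧ T)) ∨ ¬(x0 ∧ (F ∨ x0))) ∧ (¬((F ∧ x1) ∧ (x1 ∨ F)) ∧ (F ∨ x1))
  →2  ((¬(x0 ∧ F) ∨ ¬(T ∧ T)) ∨ ¬(x0 ∧ (F ∨ x0))) ∧ (¬((F ∧ x1) ∧ (x1 ∨ F)) ∧ (F ∨ x1))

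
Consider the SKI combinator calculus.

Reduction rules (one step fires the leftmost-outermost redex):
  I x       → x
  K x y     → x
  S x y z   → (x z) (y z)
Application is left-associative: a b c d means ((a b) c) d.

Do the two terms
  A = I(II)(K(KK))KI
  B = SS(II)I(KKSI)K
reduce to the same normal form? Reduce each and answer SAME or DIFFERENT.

Answer: SAME — A ⇓ K, B ⇓ K

Derivation:
Term A:
  start: I(II)(K(KK))KI
  step 1: II(K(KK))KI
  step 2: I(K(KK))KI
  step 3: K(KK)KI
  step 4: KKI
  step 5: K

Term B:
  start: SS(II)I(KKSI)K
  step 1: SI(III)(KKSI)K
  step 2: I(KKSI)(III(KKSI))K
  step 3: KKSI(III(KKSI))K
  step 4: KI(III(KKSI))K
  step 5: IK
  step 6: K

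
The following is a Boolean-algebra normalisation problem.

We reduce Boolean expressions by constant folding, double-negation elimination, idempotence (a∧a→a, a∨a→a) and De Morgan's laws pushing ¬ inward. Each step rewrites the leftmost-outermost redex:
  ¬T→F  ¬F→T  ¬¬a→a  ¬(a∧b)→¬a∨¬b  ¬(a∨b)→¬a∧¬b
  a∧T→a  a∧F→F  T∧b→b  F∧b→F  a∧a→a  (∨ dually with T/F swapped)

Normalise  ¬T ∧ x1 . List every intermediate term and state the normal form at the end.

Answer: normal form = F  (in 2 steps)

Working:
  start: ¬T ∧ x1
  →1  F ∧ x1
  →2  F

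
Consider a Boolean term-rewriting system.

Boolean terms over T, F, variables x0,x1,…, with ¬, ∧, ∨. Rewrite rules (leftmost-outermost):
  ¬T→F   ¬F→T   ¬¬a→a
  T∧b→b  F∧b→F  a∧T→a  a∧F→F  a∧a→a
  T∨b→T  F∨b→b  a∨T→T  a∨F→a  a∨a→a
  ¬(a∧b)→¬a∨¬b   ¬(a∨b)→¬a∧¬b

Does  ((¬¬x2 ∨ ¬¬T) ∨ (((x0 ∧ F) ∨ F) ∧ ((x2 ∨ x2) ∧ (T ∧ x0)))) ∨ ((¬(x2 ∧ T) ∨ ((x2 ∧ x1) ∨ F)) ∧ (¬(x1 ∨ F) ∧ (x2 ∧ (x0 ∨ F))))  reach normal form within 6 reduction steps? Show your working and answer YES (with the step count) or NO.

Answer: YES — reaches normal form T in 5 ≤ 6 steps

Reduction:
  start: ((¬¬x2 ∨ ¬¬T) ∨ (((x0 ∧ F) ∨ F) ∧ ((x2 ∨ x2) ∧ (T ∧ x0)))) ∨ ((¬(x2 ∧ T) ∨ ((x2 ∧ x1) ∨ F)) ∧ (¬(x1 ∨ F) ∧ (x2 ∧ (x0 ∨ F))))
  →1  ((x2 ∨ ¬¬T) ∨ (((x0 ∧ F) ∨ F) ∧ ((x2 ∨ x2) ∧ (T ∧ x0)))) ∨ ((¬(x2 ∧ T) ∨ ((x2 ∧ x1) ∨ F)) ∧ (¬(x1 ∨ F) ∧ (x2 ∧ (x0 ∨ F))))
  →2  ((x2 ∨ T) ∨ (((x0 ∧ F) ∨ F) ∧ ((x2 ∨ x2) ∧ (T ∧ x0)))) ∨ ((¬(x2 ∧ T) ∨ ((x2 ∧ x1) ∨ F)) ∧ (¬(x1 ∨ F) ∧ (x2 ∧ (x0 ∨ F))))
  →3  (T ∨ (((x0 ∧ F) ∨ F) ∧ ((x2 ∨ x2) ∧ (T ∧ x0)))) ∨ ((¬(x2 ∧ T) ∨ ((x2 ∧ x1) ∨ F)) ∧ (¬(x1 ∨ F) ∧ (x2 ∧ (x0 ∨ F))))
  →4  T ∨ ((¬(x2 ∧ T) ∨ ((x2 ∧ x1) ∨ F)) ∧ (¬(x1 ∨ F) ∧ (x2 ∧ (x0 ∨ F))))
  →5  T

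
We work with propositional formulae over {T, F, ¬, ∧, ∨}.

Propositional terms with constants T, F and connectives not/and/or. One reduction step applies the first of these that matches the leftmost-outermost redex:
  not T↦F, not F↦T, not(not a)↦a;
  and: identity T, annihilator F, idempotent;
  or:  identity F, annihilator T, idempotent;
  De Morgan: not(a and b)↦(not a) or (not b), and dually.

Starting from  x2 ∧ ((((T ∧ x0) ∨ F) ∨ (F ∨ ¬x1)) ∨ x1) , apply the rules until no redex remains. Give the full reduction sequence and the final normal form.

  start: x2 ∧ ((((T ∧ x0) ∨ F) ∨ (F ∨ ¬x1)) ∨ x1)
  →1  x2 ∧ (((T ∧ x0) ∨ (F ∨ ¬x1)) ∨ x1)
  →2  x2 ∧ ((x0 ∨ (F ∨ ¬x1)) ∨ x1)
  →3  x2 ∧ ((x0 ∨ ¬x1) ∨ x1)

Answer: normal form = x2 ∧ ((x0 ∨ ¬x1) ∨ x1)  (in 3 steps)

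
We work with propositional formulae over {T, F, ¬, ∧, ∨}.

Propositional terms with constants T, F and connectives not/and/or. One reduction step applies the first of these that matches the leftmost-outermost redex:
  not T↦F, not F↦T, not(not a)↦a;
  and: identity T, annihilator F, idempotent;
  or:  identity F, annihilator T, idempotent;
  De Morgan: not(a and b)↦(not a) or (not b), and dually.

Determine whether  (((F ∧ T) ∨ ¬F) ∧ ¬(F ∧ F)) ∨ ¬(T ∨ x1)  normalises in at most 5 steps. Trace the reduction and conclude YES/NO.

  start: (((F ∧ T) ∨ ¬F) ∧ ¬(F ∧ F)) ∨ ¬(T ∨ x1)
  step 1: ((F ∨ ¬F) ∧ ¬(F ∧ F)) ∨ ¬(T ∨ x1)
  step 2: (¬F ∧ ¬(F ∧ F)) ∨ ¬(T ∨ x1)
  step 3: (T ∧ ¬(F ∧ F)) ∨ ¬(T ∨ x1)
  step 4: ¬(F ∧ F) ∨ ¬(T ∨ x1)
  step 5: (¬F ∨ ¬F) ∨ ¬(T ∨ x1)

Answer: NO — after 5 steps the term is (¬F ∨ ¬F) ∨ ¬(T ∨ x1), not yet normal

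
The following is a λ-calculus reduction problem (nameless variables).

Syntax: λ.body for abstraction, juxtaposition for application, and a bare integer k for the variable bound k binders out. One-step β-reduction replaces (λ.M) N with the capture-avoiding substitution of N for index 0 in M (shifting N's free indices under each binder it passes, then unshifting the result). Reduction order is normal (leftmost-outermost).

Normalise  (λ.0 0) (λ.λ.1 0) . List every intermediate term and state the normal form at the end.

Answer: normal form = λ.λ.1 0  (in 3 steps)

Derivation:
  start: (λ.0 0) (λ.λ.1 0)
  →1  (λ.λ.1 0) (λ.λ.1 0)
  →2  λ.(λ.λ.1 0) 0
  →3  λ.λ.1 0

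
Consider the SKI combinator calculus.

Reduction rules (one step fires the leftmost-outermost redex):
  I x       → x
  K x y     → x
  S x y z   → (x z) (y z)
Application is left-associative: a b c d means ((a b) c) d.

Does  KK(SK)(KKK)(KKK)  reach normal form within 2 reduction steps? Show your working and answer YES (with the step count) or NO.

Answer: NO — after 2 steps the term is KKK, not yet normal

Working:
  start: KK(SK)(KKK)(KKK)
  →1  K(KKK)(KKK)
  →2  KKK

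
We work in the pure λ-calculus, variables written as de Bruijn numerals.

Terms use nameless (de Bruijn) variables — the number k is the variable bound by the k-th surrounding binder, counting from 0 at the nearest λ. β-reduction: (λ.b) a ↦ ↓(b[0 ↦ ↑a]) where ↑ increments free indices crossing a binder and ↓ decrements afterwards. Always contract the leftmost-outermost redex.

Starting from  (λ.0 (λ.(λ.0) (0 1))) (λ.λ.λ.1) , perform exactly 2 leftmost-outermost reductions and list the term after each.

  start: (λ.0 (λ.(λ.0) (0 1))) (λ.λ.λ.1)
  step 1: (λ.λ.λ.1) (λ.(λ.0) (0 (λ.λ.λ.1)))
  step 2: λ.λ.1

Answer: after 2 steps: λ.λ.1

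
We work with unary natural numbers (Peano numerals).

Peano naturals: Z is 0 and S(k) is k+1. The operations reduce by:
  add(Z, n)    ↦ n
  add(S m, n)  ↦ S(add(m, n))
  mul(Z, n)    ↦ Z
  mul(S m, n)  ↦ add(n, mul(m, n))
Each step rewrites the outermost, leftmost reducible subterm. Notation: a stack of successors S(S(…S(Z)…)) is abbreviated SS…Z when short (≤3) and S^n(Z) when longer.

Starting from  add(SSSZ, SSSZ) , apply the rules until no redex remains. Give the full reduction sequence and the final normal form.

Answer: normal form = S^6(Z)  (in 4 steps)

Working:
  start: add(SSSZ, SSSZ)
  [1] S(add(SSZ, SSSZ))
  [2] S(S(add(SZ, SSSZ)))
  [3] S(S(S(add(Z, SSSZ))))
  [4] S^6(Z)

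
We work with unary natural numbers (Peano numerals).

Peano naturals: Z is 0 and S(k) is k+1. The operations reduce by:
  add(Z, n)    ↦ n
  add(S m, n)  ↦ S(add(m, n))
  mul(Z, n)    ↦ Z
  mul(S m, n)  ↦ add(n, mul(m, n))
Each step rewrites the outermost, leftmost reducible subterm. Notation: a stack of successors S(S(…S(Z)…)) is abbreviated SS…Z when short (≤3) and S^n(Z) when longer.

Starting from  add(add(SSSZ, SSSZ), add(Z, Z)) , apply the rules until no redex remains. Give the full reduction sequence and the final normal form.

Answer: normal form = S^6(Z)  (in 12 steps)

Derivation:
  start: add(add(SSSZ, SSSZ), add(Z, Z))
  →1  add(S(add(SSZ, SSSZ)), add(Z, Z))
  →2  S(add(add(SSZ, SSSZ), add(Z, Z)))
  →3  S(add(S(add(SZ, SSSZ)), add(Z, Z)))
  →4  S(S(add(add(SZ, SSSZ), add(Z, Z))))
  →5  S(S(add(S(add(Z, SSSZ)), add(Z, Z))))
  →6  S(S(S(add(add(Z, SSSZ), add(Z, Z)))))
  →7  S(S(S(add(SSSZ, add(Z, Z)))))
  →8  S(S(S(S(add(SSZ, add(Z, Z))))))
  →9  S(S(S(S(S(add(SZ, add(Z, Z)))))))
  →10  S(S(S(S(S(S(add(Z, add(Z, Z))))))))
  →11  S(S(S(S(S(S(add(Z, Z)))))))
  →12  S^6(Z)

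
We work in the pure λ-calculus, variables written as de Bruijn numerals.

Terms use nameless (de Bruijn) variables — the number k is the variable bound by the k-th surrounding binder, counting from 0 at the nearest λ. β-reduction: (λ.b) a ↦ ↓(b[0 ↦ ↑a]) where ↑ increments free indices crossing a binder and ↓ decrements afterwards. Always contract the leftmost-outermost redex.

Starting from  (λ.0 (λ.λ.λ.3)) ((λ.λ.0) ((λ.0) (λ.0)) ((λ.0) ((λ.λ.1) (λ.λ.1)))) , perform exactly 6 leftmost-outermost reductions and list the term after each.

  start: (λ.0 (λ.λ.λ.3)) ((λ.λ.0) ((λ.0) (λ.0)) ((λ.0) ((λ.λ.1) (λ.λ.1))))
  →1  (λ.λ.0) ((λ.0) (λ.0)) ((λ.0) ((λ.λ.1) (λ.λ.1))) (λ.λ.λ.(λ.λ.0) ((λ.0) (λ.0)) ((λ.0) ((λ.λ.1) (λ.λ.1))))
  →2  (λ.0) ((λ.0) ((λ.λ.1) (λ.λ.1))) (λ.λ.λ.(λ.λ.0) ((λ.0) (λ.0)) ((λ.0) ((λ.λ.1) (λ.λ.1))))
  →3  (λ.0) ((λ.λ.1) (λ.λ.1)) (λ.λ.λ.(λ.λ.0) ((λ.0) (λ.0)) ((λ.0) ((λ.λ.1) (λ.λ.1))))
  →4  (λ.λ.1) (λ.λ.1) (λ.λ.λ.(λ.λ.0) ((λ.0) (λ.0)) ((λ.0) ((λ.λ.1) (λ.λ.1))))
  →5  (λ.λ.λ.1) (λ.λ.λ.(λ.λ.0) ((λ.0) (λ.0)) ((λ.0) ((λ.λ.1) (λ.λ.1))))
  →6  λ.λ.1

Answer: after 6 steps: λ.λ.1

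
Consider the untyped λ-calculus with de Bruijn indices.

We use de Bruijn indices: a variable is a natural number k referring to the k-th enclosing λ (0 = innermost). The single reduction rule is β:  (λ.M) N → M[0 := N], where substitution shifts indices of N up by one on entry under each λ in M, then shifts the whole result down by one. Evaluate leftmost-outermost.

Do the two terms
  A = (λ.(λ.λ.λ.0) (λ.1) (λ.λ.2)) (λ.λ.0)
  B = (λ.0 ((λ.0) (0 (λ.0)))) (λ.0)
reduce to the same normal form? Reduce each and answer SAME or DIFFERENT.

Answer: SAME — A ⇓ λ.0, B ⇓ λ.0

Working:
Term A:
  start: (λ.(λ.λ.λ.0) (λ.1) (λ.λ.2)) (λ.λ.0)
  →1  (λ.λ.λ.0) (λ.λ.λ.0) (λ.λ.λ.λ.0)
  →2  (λ.λ.0) (λ.λ.λ.λ.0)
  →3  λ.0

Term B:
  start: (λ.0 ((λ.0) (0 (λ.0)))) (λ.0)
  →1  (λ.0) ((λ.0) ((λ.0) (λ.0)))
  →2  (λ.0) ((λ.0) (λ.0))
  →3  (λ.0) (λ.0)
  →4  λ.0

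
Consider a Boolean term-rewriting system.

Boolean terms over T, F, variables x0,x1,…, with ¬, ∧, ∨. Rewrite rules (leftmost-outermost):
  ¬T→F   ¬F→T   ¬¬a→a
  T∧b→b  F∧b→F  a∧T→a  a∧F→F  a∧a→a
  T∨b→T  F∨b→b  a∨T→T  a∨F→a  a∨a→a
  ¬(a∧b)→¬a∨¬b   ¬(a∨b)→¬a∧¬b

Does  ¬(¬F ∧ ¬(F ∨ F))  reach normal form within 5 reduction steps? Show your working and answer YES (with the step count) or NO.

Answer: YES — reaches normal form F in 5 ≤ 5 steps

Working:
  start: ¬(¬F ∧ ¬(F ∨ F))
  [1] ¬¬F ∨ ¬¬(F ∨ F)
  [2] F ∨ ¬¬(F ∨ F)
  [3] ¬¬(F ∨ F)
  [4] F ∨ F
  [5] F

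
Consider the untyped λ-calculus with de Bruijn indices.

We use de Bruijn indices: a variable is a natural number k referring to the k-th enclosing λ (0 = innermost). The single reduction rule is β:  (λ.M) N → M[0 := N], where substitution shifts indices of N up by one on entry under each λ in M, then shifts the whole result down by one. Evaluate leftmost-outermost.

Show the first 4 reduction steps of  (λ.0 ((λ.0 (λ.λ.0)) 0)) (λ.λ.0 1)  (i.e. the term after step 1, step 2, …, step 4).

Answer: after 4 steps: λ.0 (λ.0 (λ.λ.0))

Derivation:
  start: (λ.0 ((λ.0 (λ.λ.0)) 0)) (λ.λ.0 1)
  step 1: (λ.λ.0 1) ((λ.0 (λ.λ.0)) (λ.λ.0 1))
  step 2: λ.0 ((λ.0 (λ.λ.0)) (λ.λ.0 1))
  step 3: λ.0 ((λ.λ.0 1) (λ.λ.0))
  step 4: λ.0 (λ.0 (λ.λ.0))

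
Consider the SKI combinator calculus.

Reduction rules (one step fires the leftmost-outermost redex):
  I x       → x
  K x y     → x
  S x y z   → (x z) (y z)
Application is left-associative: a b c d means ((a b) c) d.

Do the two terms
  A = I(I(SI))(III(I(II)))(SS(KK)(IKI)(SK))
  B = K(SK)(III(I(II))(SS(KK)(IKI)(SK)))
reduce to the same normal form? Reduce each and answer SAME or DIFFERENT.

Term A:
  start: I(I(SI))(III(I(II)))(SS(KK)(IKI)(SK))
  →1  I(SI)(III(I(II)))(SS(KK)(IKI)(SK))
  →2  SI(III(I(II)))(SS(KK)(IKI)(SK))
  →3  I(SS(KK)(IKI)(SK))(III(I(II))(SS(KK)(IKI)(SK)))
  →4  SS(KK)(IKI)(SK)(III(I(II))(SS(KK)(IKI)(SK)))
  →5  S(IKI)(KK(IKI))(SK)(III(I(II))(SS(KK)(IKI)(SK)))
  →6  IKI(SK)(KK(IKI)(SK))(III(I(II))(SS(KK)(IKI)(SK)))
  →7  KI(SK)(KK(IKI)(SK))(III(I(II))(SS(KK)(IKI)(SK)))
  →8  I(KK(IKI)(SK))(III(I(II))(SS(KK)(IKI)(SK)))
  →9  KK(IKI)(SK)(III(I(II))(SS(KK)(IKI)(SK)))
  →10  K(SK)(III(I(II))(SS(KK)(IKI)(SK)))
  →11  SK

Term B:
  start: K(SK)(III(I(II))(SS(KK)(IKI)(SK)))
  →1  SK

Answer: SAME — A ⇓ SK, B ⇓ SK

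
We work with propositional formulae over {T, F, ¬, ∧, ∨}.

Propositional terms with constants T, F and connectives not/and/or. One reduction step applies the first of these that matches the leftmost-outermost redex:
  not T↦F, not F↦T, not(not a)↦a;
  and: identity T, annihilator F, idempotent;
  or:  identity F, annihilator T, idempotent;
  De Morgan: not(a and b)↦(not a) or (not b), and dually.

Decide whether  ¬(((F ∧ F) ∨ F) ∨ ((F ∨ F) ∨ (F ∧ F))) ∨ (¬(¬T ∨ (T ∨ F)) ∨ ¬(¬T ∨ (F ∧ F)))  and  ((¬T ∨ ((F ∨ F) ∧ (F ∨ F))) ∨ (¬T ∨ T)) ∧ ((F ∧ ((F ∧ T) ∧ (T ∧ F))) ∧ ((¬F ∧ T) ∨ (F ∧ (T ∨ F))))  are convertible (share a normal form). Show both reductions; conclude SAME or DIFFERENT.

Answer: DIFFERENT — A ⇓ T, B ⇓ F

Working:
Term A:
  start: ¬(((F ∧ F) ∨ F) ∨ ((F ∨ F) ∨ (F ∧ F))) ∨ (¬(¬T ∨ (T ∨ F)) ∨ ¬(¬T ∨ (F ∧ F)))
  step 1: (¬((F ∧ F) ∨ F) ∧ ¬((F ∨ F) ∨ (F ∧ F))) ∨ (¬(¬T ∨ (T ∨ F)) ∨ ¬(¬T ∨ (F ∧ F)))
  step 2: ((¬(F ∧ F) ∧ ¬F) ∧ ¬((F ∨ F) ∨ (F ∧ F))) ∨ (¬(¬T ∨ (T ∨ F)) ∨ ¬(¬T ∨ (F ∧ F)))
  step 3: (((¬F ∨ ¬F) ∧ ¬F) ∧ ¬((F ∨ F) ∨ (F ∧ F))) ∨ (¬(¬T ∨ (T ∨ F)) ∨ ¬(¬T ∨ (F ∧ F)))
  step 4: ((¬F ∧ ¬F) ∧ ¬((F ∨ F) ∨ (F ∧ F))) ∨ (¬(¬T ∨ (T ∨ F)) ∨ ¬(¬T ∨ (F ∧ F)))
  step 5: (¬F ∧ ¬((F ∨ F) ∨ (F ∧ F))) ∨ (¬(¬T ∨ (T ∨ F)) ∨ ¬(¬T ∨ (F ∧ F)))
  step 6: (T ∧ ¬((F ∨ F) ∨ (F ∧ F))) ∨ (¬(¬T ∨ (T ∨ F)) ∨ ¬(¬T ∨ (F ∧ F)))
  step 7: ¬((F ∨ F) ∨ (F ∧ F)) ∨ (¬(¬T ∨ (T ∨ F)) ∨ ¬(¬T ∨ (F ∧ F)))
  step 8: (¬(F ∨ F) ∧ ¬(F ∧ F)) ∨ (¬(¬T ∨ (T ∨ F)) ∨ ¬(¬T ∨ (F ∧ F)))
  step 9: ((¬F ∧ ¬F) ∧ ¬(F ∧ F)) ∨ (¬(¬T ∨ (T ∨ F)) ∨ ¬(¬T ∨ (F ∧ F)))
  step 10: (¬F ∧ ¬(F ∧ F)) ∨ (¬(¬T ∨ (T ∨ F)) ∨ ¬(¬T ∨ (F ∧ F)))
  step 11: (T ∧ ¬(F ∧ F)) ∨ (¬(¬T ∨ (T ∨ F)) ∨ ¬(¬T ∨ (F ∧ F)))
  step 12: ¬(F ∧ F) ∨ (¬(¬T ∨ (T ∨ F)) ∨ ¬(¬T ∨ (F ∧ F)))
  step 13: (¬F ∨ ¬F) ∨ (¬(¬T ∨ (T ∨ F)) ∨ ¬(¬T ∨ (F ∧ F)))
  step 14: ¬F ∨ (¬(¬T ∨ (T ∨ F)) ∨ ¬(¬T ∨ (F ∧ F)))
  step 15: T ∨ (¬(¬T ∨ (T ∨ F)) ∨ ¬(¬T ∨ (F ∧ F)))
  step 16: T

Term B:
  start: ((¬T ∨ ((F ∨ F) ∧ (F ∨ F))) ∨ (¬T ∨ T)) ∧ ((F ∧ ((F ∧ T) ∧ (T ∧ F))) ∧ ((¬F ∧ T) ∨ (F ∧ (T ∨ F))))
  step 1: ((F ∨ ((F ∨ F) ∧ (F ∨ F))) ∨ (¬T ∨ T)) ∧ ((F ∧ ((F ∧ T) ∧ (T ∧ F))) ∧ ((¬F ∧ T) ∨ (F ∧ (T ∨ F))))
  step 2: (((F ∨ F) ∧ (F ∨ F)) ∨ (¬T ∨ T)) ∧ ((F ∧ ((F ∧ T) ∧ (T ∧ F))) ∧ ((¬F ∧ T) ∨ (F ∧ (T ∨ F))))
  step 3: ((F ∨ F) ∨ (¬T ∨ T)) ∧ ((F ∧ ((F ∧ T) ∧ (T ∧ F))) ∧ ((¬F ∧ T) ∨ (F ∧ (T ∨ F))))
  step 4: (F ∨ (¬T ∨ T)) ∧ ((F ∧ ((F ∧ T) ∧ (T ∧ F))) ∧ ((¬F ∧ T) ∨ (F ∧ (T ∨ F))))
  step 5: (¬T ∨ T) ∧ ((F ∧ ((F ∧ T) ∧ (T ∧ F))) ∧ ((¬F ∧ T) ∨ (F ∧ (T ∨ F))))
  step 6: T ∧ ((F ∧ ((F ∧ T) ∧ (T ∧ F))) ∧ ((¬F ∧ T) ∨ (F ∧ (T ∨ F))))
  step 7: (F ∧ ((F ∧ T) ∧ (T ∧ F))) ∧ ((¬F ∧ T) ∨ (F ∧ (T ∨ F)))
  step 8: F ∧ ((¬F ∧ T) ∨ (F ∧ (T ∨ F)))
  step 9: F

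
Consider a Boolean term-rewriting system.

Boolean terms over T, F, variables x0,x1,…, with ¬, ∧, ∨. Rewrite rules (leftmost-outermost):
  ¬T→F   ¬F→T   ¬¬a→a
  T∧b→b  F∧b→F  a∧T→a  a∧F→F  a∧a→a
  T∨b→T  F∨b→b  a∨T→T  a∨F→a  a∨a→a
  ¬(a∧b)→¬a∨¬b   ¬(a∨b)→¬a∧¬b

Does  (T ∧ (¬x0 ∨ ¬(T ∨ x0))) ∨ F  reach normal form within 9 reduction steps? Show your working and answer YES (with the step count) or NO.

  start: (T ∧ (¬x0 ∨ ¬(T ∨ x0))) ∨ F
  →1  T ∧ (¬x0 ∨ ¬(T ∨ x0))
  →2  ¬x0 ∨ ¬(T ∨ x0)
  →3  ¬x0 ∨ (¬T ∧ ¬x0)
  →4  ¬x0 ∨ (F ∧ ¬x0)
  →5  ¬x0 ∨ F
  →6  ¬x0

Answer: YES — reaches normal form ¬x0 in 6 ≤ 9 steps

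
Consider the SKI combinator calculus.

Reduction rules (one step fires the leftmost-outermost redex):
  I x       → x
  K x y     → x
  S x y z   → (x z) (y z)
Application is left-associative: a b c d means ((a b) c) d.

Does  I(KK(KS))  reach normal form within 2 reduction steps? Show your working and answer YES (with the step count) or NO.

Answer: YES — reaches normal form K in 2 ≤ 2 steps

Reduction:
  start: I(KK(KS))
  →1  KK(KS)
  →2  K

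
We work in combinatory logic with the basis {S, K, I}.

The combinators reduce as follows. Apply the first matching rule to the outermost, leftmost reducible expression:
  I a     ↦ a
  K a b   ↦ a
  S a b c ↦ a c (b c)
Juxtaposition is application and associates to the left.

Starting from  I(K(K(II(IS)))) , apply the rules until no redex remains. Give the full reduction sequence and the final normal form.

Answer: normal form = K(KS)  (in 4 steps)

Derivation:
  start: I(K(K(II(IS))))
  [1] K(K(II(IS)))
  [2] K(K(I(IS)))
  [3] K(K(IS))
  [4] K(KS)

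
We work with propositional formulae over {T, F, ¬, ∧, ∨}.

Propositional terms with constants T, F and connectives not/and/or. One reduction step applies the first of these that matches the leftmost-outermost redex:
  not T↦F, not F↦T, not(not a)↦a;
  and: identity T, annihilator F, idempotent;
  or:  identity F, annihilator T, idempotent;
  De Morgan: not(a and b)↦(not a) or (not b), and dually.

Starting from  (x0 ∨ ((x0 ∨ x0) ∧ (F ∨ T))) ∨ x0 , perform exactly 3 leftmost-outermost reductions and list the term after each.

Answer: after 3 steps: (x0 ∨ x0) ∨ x0

Derivation:
  start: (x0 ∨ ((x0 ∨ x0) ∧ (F ∨ T))) ∨ x0
  step 1: (x0 ∨ (x0 ∧ (F ∨ T))) ∨ x0
  step 2: (x0 ∨ (x0 ∧ T)) ∨ x0
  step 3: (x0 ∨ x0) ∨ x0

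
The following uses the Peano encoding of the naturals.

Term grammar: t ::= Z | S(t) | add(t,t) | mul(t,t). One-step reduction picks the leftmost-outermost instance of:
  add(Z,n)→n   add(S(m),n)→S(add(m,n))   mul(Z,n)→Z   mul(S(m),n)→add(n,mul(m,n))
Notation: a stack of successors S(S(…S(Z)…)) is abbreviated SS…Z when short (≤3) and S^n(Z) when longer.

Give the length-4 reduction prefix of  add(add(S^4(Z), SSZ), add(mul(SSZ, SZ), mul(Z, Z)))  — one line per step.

  start: add(add(S^4(Z), SSZ), add(mul(SSZ, SZ), mul(Z, Z)))
  [1] add(S(add(SSSZ, SSZ)), add(mul(SSZ, SZ), mul(Z, Z)))
  [2] S(add(add(SSSZ, SSZ), add(mul(SSZ, SZ), mul(Z, Z))))
  [3] S(add(S(add(SSZ, SSZ)), add(mul(SSZ, SZ), mul(Z, Z))))
  [4] S(S(add(add(SSZ, SSZ), add(mul(SSZ, SZ), mul(Z, Z)))))

Answer: after 4 steps: S(S(add(add(SSZ, SSZ), add(mul(SSZ, SZ), mul(Z, Z)))))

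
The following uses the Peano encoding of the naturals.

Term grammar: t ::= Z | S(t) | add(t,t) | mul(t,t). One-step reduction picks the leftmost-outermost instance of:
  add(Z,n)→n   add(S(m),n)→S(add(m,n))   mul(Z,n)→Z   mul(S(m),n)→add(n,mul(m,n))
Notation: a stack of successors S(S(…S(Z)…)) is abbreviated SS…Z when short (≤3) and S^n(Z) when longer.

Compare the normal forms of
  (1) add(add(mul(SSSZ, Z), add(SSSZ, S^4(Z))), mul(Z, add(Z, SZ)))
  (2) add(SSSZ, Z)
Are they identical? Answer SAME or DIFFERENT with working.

Answer: DIFFERENT — A ⇓ S^7(Z), B ⇓ SSSZ

Reduction:
Term A:
  start: add(add(mul(SSSZ, Z), add(SSSZ, S^4(Z))), mul(Z, add(Z, SZ)))
  [1] add(add(add(Z, mul(SSZ, Z)), add(SSSZ, S^4(Z))), mul(Z, add(Z, SZ)))
  [2] add(add(mul(SSZ, Z), add(SSSZ, S^4(Z))), mul(Z, add(Z, SZ)))
  [3] add(add(add(Z, mul(SZ, Z)), add(SSSZ, S^4(Z))), mul(Z, add(Z, SZ)))
  [4] add(add(mul(SZ, Z), add(SSSZ, S^4(Z))), mul(Z, add(Z, SZ)))
  [5] add(add(add(Z, mul(Z, Z)), add(SSSZ, S^4(Z))), mul(Z, add(Z, SZ)))
  [6] add(add(mul(Z, Z), add(SSSZ, S^4(Z))), mul(Z, add(Z, SZ)))
  [7] add(add(Z, add(SSSZ, S^4(Z))), mul(Z, add(Z, SZ)))
  [8] add(add(SSSZ, S^4(Z)), mul(Z, add(Z, SZ)))
  [9] add(S(add(SSZ, S^4(Z))), mul(Z, add(Z, SZ)))
  [10] S(add(add(SSZ, S^4(Z)), mul(Z, add(Z, SZ))))
  [11] S(add(S(add(SZ, S^4(Z))), mul(Z, add(Z, SZ))))
  [12] S(S(add(add(SZ, S^4(Z)), mul(Z, add(Z, SZ)))))
  [13] S(S(add(S(add(Z, S^4(Z))), mul(Z, add(Z, SZ)))))
  [14] S(S(S(add(add(Z, S^4(Z)), mul(Z, add(Z, SZ))))))
  [15] S(S(S(add(S^4(Z), mul(Z, add(Z, SZ))))))
  [16] S(S(S(S(add(SSSZ, mul(Z, add(Z, SZ)))))))
  [17] S(S(S(S(S(add(SSZ, mul(Z, add(Z, SZ))))))))
  [18] S(S(S(S(S(S(add(SZ, mul(Z, add(Z, SZ)))))))))
  [19] S(S(S(S(S(S(S(add(Z, mul(Z, add(Z, SZ))))))))))
  [20] S(S(S(S(S(S(S(mul(Z, add(Z, SZ)))))))))
  [21] S^7(Z)

Term B:
  start: add(SSSZ, Z)
  [1] S(add(SSZ, Z))
  [2] S(S(add(SZ, Z)))
  [3] S(S(S(add(Z, Z))))
  [4] SSSZ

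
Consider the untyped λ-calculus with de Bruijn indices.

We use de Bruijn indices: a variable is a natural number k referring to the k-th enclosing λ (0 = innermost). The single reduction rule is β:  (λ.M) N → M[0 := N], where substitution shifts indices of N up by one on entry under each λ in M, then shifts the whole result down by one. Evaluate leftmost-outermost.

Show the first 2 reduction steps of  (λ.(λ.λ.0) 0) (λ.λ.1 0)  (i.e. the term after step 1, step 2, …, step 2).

  start: (λ.(λ.λ.0) 0) (λ.λ.1 0)
  step 1: (λ.λ.0) (λ.λ.1 0)
  step 2: λ.0

Answer: after 2 steps: λ.0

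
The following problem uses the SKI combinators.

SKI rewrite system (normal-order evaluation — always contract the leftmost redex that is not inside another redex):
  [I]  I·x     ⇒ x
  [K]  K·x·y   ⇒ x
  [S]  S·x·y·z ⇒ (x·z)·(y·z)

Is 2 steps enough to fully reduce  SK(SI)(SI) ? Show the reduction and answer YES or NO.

  start: SK(SI)(SI)
  step 1: K(SI)(SI(SI))
  step 2: SI

Answer: YES — reaches normal form SI in 2 ≤ 2 steps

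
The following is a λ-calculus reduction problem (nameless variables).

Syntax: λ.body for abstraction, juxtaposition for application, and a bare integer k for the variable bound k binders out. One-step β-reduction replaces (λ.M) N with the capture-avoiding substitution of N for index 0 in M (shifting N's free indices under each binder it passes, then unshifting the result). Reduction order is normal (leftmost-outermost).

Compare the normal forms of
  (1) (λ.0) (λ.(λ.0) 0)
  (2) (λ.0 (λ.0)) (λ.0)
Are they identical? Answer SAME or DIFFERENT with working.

Term A:
  start: (λ.0) (λ.(λ.0) 0)
  [1] λ.(λ.0) 0
  [2] λ.0

Term B:
  start: (λ.0 (λ.0)) (λ.0)
  [1] (λ.0) (λ.0)
  [2] λ.0

Answer: SAME — A ⇓ λ.0, B ⇓ λ.0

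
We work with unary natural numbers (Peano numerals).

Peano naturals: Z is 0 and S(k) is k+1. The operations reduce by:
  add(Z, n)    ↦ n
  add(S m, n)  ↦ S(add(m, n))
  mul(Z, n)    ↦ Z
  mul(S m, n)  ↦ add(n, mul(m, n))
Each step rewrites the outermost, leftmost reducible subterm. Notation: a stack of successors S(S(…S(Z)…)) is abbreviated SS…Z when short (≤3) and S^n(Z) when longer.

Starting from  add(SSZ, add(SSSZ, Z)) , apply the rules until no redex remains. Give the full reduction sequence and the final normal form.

  start: add(SSZ, add(SSSZ, Z))
  →1  S(add(SZ, add(SSSZ, Z)))
  →2  S(S(add(Z, add(SSSZ, Z))))
  →3  S(S(add(SSSZ, Z)))
  →4  S(S(S(add(SSZ, Z))))
  →5  S(S(S(S(add(SZ, Z)))))
  →6  S(S(S(S(S(add(Z, Z))))))
  →7  S^5(Z)

Answer: normal form = S^5(Z)  (in 7 steps)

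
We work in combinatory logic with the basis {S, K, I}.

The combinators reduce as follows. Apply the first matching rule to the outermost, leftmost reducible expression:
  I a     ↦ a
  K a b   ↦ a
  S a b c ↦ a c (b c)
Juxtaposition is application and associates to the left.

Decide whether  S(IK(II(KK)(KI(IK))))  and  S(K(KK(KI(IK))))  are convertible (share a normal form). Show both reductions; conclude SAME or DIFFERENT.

Term A:
  start: S(IK(II(KK)(KI(IK))))
  [1] S(K(II(KK)(KI(IK))))
  [2] S(K(I(KK)(KI(IK))))
  [3] S(K(KK(KI(IK))))
  [4] S(KK)

Term B:
  start: S(K(KK(KI(IK))))
  [1] S(KK)

Answer: SAME — A ⇓ S(KK), B ⇓ S(KK)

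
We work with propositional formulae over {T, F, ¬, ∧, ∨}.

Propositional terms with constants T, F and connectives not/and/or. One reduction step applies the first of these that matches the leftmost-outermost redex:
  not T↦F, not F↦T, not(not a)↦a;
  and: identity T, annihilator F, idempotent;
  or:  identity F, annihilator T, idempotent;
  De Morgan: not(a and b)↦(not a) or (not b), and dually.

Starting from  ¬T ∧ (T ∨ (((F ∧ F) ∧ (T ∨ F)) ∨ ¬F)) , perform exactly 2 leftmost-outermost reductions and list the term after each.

  start: ¬T ∧ (T ∨ (((F ∧ F) ∧ (T ∨ F)) ∨ ¬F))
  →1  F ∧ (T ∨ (((F ∧ F) ∧ (T ∨ F)) ∨ ¬F))
  →2  F

Answer: after 2 steps: F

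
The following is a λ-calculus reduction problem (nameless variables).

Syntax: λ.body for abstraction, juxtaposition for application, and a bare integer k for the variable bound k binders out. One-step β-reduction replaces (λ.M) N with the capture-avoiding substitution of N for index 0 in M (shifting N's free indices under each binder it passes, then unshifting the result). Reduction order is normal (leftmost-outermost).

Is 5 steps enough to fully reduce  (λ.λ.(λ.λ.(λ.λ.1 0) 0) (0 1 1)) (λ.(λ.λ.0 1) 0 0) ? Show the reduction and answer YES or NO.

  start: (λ.λ.(λ.λ.(λ.λ.1 0) 0) (0 1 1)) (λ.(λ.λ.0 1) 0 0)
  →1  λ.(λ.λ.(λ.λ.1 0) 0) (0 (λ.(λ.λ.0 1) 0 0) (λ.(λ.λ.0 1) 0 0))
  →2  λ.λ.(λ.λ.1 0) 0
  →3  λ.λ.λ.1 0

Answer: YES — reaches normal form λ.λ.λ.1 0 in 3 ≤ 5 steps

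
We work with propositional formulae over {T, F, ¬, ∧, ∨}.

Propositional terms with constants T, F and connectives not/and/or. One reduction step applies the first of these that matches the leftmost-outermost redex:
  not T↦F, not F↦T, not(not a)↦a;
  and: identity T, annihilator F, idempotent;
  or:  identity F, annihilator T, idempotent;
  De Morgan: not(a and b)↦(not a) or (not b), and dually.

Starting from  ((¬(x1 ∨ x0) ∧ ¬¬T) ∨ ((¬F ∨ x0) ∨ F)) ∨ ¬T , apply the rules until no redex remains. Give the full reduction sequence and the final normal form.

Answer: normal form = T  (in 8 steps)

Reduction:
  start: ((¬(x1 ∨ x0) ∧ ¬¬T) ∨ ((¬F ∨ x0) ∨ F)) ∨ ¬T
  step 1: (((¬x1 ∧ ¬x0) ∧ ¬¬T) ∨ ((¬F ∨ x0) ∨ F)) ∨ ¬T
  step 2: (((¬x1 ∧ ¬x0) ∧ T) ∨ ((¬F ∨ x0) ∨ F)) ∨ ¬T
  step 3: ((¬x1 ∧ ¬x0) ∨ ((¬F ∨ x0) ∨ F)) ∨ ¬T
  step 4: ((¬x1 ∧ ¬x0) ∨ (¬F ∨ x0)) ∨ ¬T
  step 5: ((¬x1 ∧ ¬x0) ∨ (T ∨ x0)) ∨ ¬T
  step 6: ((¬x1 ∧ ¬x0) ∨ T) ∨ ¬T
  step 7: T ∨ ¬T
  step 8: T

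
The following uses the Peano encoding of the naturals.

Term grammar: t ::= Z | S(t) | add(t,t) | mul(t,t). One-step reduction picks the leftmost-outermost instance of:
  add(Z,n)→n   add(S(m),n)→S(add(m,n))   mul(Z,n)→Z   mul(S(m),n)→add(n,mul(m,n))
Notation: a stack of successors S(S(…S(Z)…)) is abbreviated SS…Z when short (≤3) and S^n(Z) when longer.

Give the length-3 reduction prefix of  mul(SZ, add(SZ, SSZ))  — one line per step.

  start: mul(SZ, add(SZ, SSZ))
  →1  add(add(SZ, SSZ), mul(Z, add(SZ, SSZ)))
  →2  add(S(add(Z, SSZ)), mul(Z, add(SZ, SSZ)))
  →3  S(add(add(Z, SSZ), mul(Z, add(SZ, SSZ))))

Answer: after 3 steps: S(add(add(Z, SSZ), mul(Z, add(SZ, SSZ))))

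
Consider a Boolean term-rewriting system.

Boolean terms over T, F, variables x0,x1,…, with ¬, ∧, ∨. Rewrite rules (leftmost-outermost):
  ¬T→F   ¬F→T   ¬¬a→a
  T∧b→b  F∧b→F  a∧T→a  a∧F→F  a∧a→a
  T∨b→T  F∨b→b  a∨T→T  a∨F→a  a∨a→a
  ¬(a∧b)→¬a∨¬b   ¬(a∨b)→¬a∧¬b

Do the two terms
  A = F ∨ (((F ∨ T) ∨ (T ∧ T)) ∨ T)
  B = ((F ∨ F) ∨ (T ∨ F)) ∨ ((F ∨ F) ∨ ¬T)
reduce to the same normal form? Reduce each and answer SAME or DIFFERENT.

Answer: SAME — A ⇓ T, B ⇓ T

Reduction:
Term A:
  start: F ∨ (((F ∨ T) ∨ (T ∧ T)) ∨ T)
  step 1: ((F ∨ T) ∨ (T ∧ T)) ∨ T
  step 2: T

Term B:
  start: ((F ∨ F) ∨ (T ∨ F)) ∨ ((F ∨ F) ∨ ¬T)
  step 1: (F ∨ (T ∨ F)) ∨ ((F ∨ F) ∨ ¬T)
  step 2: (T ∨ F) ∨ ((F ∨ F) ∨ ¬T)
  step 3: T ∨ ((F ∨ F) ∨ ¬T)
  step 4: T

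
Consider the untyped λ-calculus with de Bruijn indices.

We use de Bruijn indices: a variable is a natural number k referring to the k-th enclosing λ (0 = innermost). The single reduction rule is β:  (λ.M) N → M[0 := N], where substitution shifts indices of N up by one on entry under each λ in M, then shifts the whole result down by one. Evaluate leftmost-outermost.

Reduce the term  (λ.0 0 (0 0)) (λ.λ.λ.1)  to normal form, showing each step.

Answer: normal form = λ.λ.λ.1  (in 4 steps)

Derivation:
  start: (λ.0 0 (0 0)) (λ.λ.λ.1)
  step 1: (λ.λ.λ.1) (λ.λ.λ.1) ((λ.λ.λ.1) (λ.λ.λ.1))
  step 2: (λ.λ.1) ((λ.λ.λ.1) (λ.λ.λ.1))
  step 3: λ.(λ.λ.λ.1) (λ.λ.λ.1)
  step 4: λ.λ.λ.1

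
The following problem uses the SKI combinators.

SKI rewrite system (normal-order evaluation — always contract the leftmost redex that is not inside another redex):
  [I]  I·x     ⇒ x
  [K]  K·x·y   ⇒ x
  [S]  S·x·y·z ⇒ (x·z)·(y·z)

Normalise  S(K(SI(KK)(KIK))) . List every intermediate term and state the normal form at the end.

  start: S(K(SI(KK)(KIK)))
  →1  S(K(I(KIK)(KK(KIK))))
  →2  S(K(KIK(KK(KIK))))
  →3  S(K(I(KK(KIK))))
  →4  S(K(KK(KIK)))
  →5  S(KK)

Answer: normal form = S(KK)  (in 5 steps)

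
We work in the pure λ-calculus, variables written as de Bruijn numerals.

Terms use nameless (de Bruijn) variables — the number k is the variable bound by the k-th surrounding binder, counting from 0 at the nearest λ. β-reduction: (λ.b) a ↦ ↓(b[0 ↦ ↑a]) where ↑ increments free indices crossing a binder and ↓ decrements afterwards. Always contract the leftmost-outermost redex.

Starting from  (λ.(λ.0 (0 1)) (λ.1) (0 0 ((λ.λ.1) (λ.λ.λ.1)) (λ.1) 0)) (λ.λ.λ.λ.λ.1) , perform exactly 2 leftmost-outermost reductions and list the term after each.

Answer: after 2 steps: (λ.λ.λ.λ.λ.λ.1) ((λ.λ.λ.λ.λ.λ.1) (λ.λ.λ.λ.λ.1)) ((λ.λ.λ.λ.λ.1) (λ.λ.λ.λ.λ.1) ((λ.λ.1) (λ.λ.λ.1)) (λ.λ.λ.λ.λ.λ.1) (λ.λ.λ.λ.λ.1))

Reduction:
  start: (λ.(λ.0 (0 1)) (λ.1) (0 0 ((λ.λ.1) (λ.λ.λ.1)) (λ.1) 0)) (λ.λ.λ.λ.λ.1)
  →1  (λ.0 (0 (λ.λ.λ.λ.λ.1))) (λ.λ.λ.λ.λ.λ.1) ((λ.λ.λ.λ.λ.1) (λ.λ.λ.λ.λ.1) ((λ.λ.1) (λ.λ.λ.1)) (λ.λ.λ.λ.λ.λ.1) (λ.λ.λ.λ.λ.1))
  →2  (λ.λ.λ.λ.λ.λ.1) ((λ.λ.λ.λ.λ.λ.1) (λ.λ.λ.λ.λ.1)) ((λ.λ.λ.λ.λ.1) (λ.λ.λ.λ.λ.1) ((λ.λ.1) (λ.λ.λ.1)) (λ.λ.λ.λ.λ.λ.1) (λ.λ.λ.λ.λ.1))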